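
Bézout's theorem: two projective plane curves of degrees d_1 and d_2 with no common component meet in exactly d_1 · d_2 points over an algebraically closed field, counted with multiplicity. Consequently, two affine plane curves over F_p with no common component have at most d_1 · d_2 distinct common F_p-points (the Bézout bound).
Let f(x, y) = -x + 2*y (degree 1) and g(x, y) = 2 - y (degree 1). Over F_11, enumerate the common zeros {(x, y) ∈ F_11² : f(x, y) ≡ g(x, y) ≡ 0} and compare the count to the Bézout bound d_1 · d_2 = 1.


Common zeros: {(4, 2)}; count = 1; Bézout bound = 1.

deg(f) = 1, deg(g) = 1, so Bézout bound = 1.
Scan x ∈ F_11. For each x, list the y ∈ F_11 with f(x, y) ≡ 0 and those with g(x, y) ≡ 0 (mod 11); the common zeros in that column are the intersection.
  x = 0: f ≡ 0 at y ∈ {0}; g ≡ 0 at y ∈ {2}; common: ∅.
  x = 1: f ≡ 0 at y ∈ {6}; g ≡ 0 at y ∈ {2}; common: ∅.
  x = 2: f ≡ 0 at y ∈ {1}; g ≡ 0 at y ∈ {2}; common: ∅.
  x = 3: f ≡ 0 at y ∈ {7}; g ≡ 0 at y ∈ {2}; common: ∅.
  x = 4: f ≡ 0 at y ∈ {2}; g ≡ 0 at y ∈ {2}; common: {2}.
  x = 5: f ≡ 0 at y ∈ {8}; g ≡ 0 at y ∈ {2}; common: ∅.
  x = 6: f ≡ 0 at y ∈ {3}; g ≡ 0 at y ∈ {2}; common: ∅.
  x = 7: f ≡ 0 at y ∈ {9}; g ≡ 0 at y ∈ {2}; common: ∅.
  x = 8: f ≡ 0 at y ∈ {4}; g ≡ 0 at y ∈ {2}; common: ∅.
  x = 9: f ≡ 0 at y ∈ {10}; g ≡ 0 at y ∈ {2}; common: ∅.
  x = 10: f ≡ 0 at y ∈ {5}; g ≡ 0 at y ∈ {2}; common: ∅.
Collecting: common zeros = {(4, 2)}, so the count is 1.
Comparison with the Bézout bound: 1 ≤ 1 = deg(f)·deg(g), as expected for curves with no common component (the bound is attained).


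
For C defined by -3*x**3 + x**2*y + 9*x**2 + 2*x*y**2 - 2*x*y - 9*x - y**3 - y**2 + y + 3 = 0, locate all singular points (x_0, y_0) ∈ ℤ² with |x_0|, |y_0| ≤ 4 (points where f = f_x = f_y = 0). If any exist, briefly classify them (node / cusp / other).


Singular points: {(1, 0)}; classification: cusp.

Compute partial derivatives:
  f_x = -9*x**2 + 2*x*y + 18*x + 2*y**2 - 2*y - 9.
  f_y = x**2 + 4*x*y - 2*x - 3*y**2 - 2*y + 1.
Scan x_0 ∈ {−4, ..., 4}. For each x_0, f_y(x_0, y) is a polynomial in y; find its integer roots y ∈ {−4, ..., 4}, then test f_x and f at those candidates.
  x = -4: f_y(-4, y) = -3*y**2 - 18*y + 25; no integer root y with |y| ≤ 4.
  x = -3: f_y(-3, y) = -3*y**2 - 14*y + 16; no integer root y with |y| ≤ 4.
  x = -2: f_y(-2, y) = -3*y**2 - 10*y + 9; no integer root y with |y| ≤ 4.
  x = -1: f_y(-1, y) = -3*y**2 - 6*y + 4; no integer root y with |y| ≤ 4.
  x = 0: f_y(0, y) = -3*y**2 - 2*y + 1; vanishes at y ∈ {-1}. (0, -1): f_x = -5 ≠ 0.
  x = 1: f_y(1, y) = -3*y**2 + 2*y; vanishes at y ∈ {0}. (1, 0): f_x = 0, f = 0 — SINGULAR.
  x = 2: f_y(2, y) = -3*y**2 + 6*y + 1; no integer root y with |y| ≤ 4.
  x = 3: f_y(3, y) = -3*y**2 + 10*y + 4; no integer root y with |y| ≤ 4.
  x = 4: f_y(4, y) = -3*y**2 + 14*y + 9; no integer root y with |y| ≤ 4.
Only singular point on the grid: (1, 0).
Classify: substitute x = 1 + u, y = 0 + v and expand: f = -3*u**3 + u**2*v + 2*u*v**2 - v**3 + v**2.
No constant or linear terms (consistent with a singular point). Quadratic part: v**2. Cubic part: -3*u**3 + u**2*v + 2*u*v**2 - v**3.
The quadratic part v**2 is a perfect square, so there is a single (double) tangent line v = 0, i.e. y = 0. Restricting the cubic part to that line (v = 0) leaves -3*u**3 ≠ 0, so f is not divisible by v and the branch is v² ≈ 3*u**3 to lowest order — this is a cusp.
Classification: cusp.


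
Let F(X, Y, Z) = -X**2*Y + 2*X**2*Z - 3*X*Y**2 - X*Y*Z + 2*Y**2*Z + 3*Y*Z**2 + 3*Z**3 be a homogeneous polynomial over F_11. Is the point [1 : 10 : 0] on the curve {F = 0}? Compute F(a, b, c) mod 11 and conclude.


F(1,10,0) ≡ 9 (mod 11); P is NOT on the curve.

Evaluate F(1, 10, 0) term-by-term (mod 11).
  -X**2*Y ↦ -1·1·10·1 = -10
  2*X**2*Z ↦ 2·1·1·0 = 0
  -3*X*Y**2 ↦ -3·1·100·1 = -300
  -X*Y*Z ↦ -1·1·10·0 = 0
  2*Y**2*Z ↦ 2·1·100·0 = 0
  3*Y*Z**2 ↦ 3·1·10·0 = 0
  3*Z**3 ↦ 3·1·1·0 = 0
Sum: F(1, 10, 0) = (-10) + (0) + (-300) + (0) + (0) + (0) + (0) = -310.
Reducing mod 11: -310 ≡ 9 (mod 11).
Since F(a, b, c) ≡ 9 ≠ 0 (mod 11), P does NOT lie on the curve.


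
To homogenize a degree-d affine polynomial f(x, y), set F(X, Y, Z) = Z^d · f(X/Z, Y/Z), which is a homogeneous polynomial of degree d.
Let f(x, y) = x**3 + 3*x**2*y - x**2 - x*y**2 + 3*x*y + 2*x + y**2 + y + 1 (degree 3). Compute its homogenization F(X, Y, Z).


F(X, Y, Z) = X**3 + 3*X**2*Y - X**2*Z - X*Y**2 + 3*X*Y*Z + 2*X*Z**2 + Y**2*Z + Y*Z**2 + Z**3

deg(f) = 3.
Substitute x = X/Z, y = Y/Z into f, then multiply by Z^3.
  monomial 1·x^3·y^0 ↦ 1·X^3·Y^0·Z^0.
  monomial 3·x^2·y^1 ↦ 3·X^2·Y^1·Z^0.
  monomial -1·x^2·y^0 ↦ -1·X^2·Y^0·Z^1.
  monomial -1·x^1·y^2 ↦ -1·X^1·Y^2·Z^0.
  monomial 3·x^1·y^1 ↦ 3·X^1·Y^1·Z^1.
  monomial 2·x^1·y^0 ↦ 2·X^1·Y^0·Z^2.
  monomial 1·x^0·y^2 ↦ 1·X^0·Y^2·Z^1.
  monomial 1·x^0·y^1 ↦ 1·X^0·Y^1·Z^2.
  monomial 1·x^0·y^0 ↦ 1·X^0·Y^0·Z^3.
Collecting: F(X, Y, Z) = X**3 + 3*X**2*Y - X**2*Z - X*Y**2 + 3*X*Y*Z + 2*X*Z**2 + Y**2*Z + Y*Z**2 + Z**3.


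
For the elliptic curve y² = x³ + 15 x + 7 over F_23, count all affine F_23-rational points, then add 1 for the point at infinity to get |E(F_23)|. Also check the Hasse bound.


Affine points = {(1, 0), (4, 4), (4, 19), (5, 0), (7, 8), (7, 15), (8, 8), (8, 15), (11, 10), (11, 13), (12, 11), (12, 12), (17, 0), (20, 2), (20, 21)}; affine count = 15; |E(F_23)| = 16.

Discriminant check: Δ ∝ 4a³ + 27b² = 4·15³ + 27·7² = 4·3375 + 27·49 ≡ 11 (mod 23). Nonzero ⇒ E is nonsingular.
For each x ∈ F_23, compute rhs = x³ + 15·x + 7 mod 23, then count y ∈ F_23 with y² ≡ rhs.
  x = 0: rhs = 7, matching y values: none (0 points).
  x = 1: rhs = 0, matching y values: 0 (1 points).
  x = 2: rhs = 22, matching y values: none (0 points).
  x = 3: rhs = 10, matching y values: none (0 points).
  x = 4: rhs = 16, matching y values: 4, 19 (2 points).
  x = 5: rhs = 0, matching y values: 0 (1 points).
  x = 6: rhs = 14, matching y values: none (0 points).
  x = 7: rhs = 18, matching y values: 8, 15 (2 points).
  x = 8: rhs = 18, matching y values: 8, 15 (2 points).
  x = 9: rhs = 20, matching y values: none (0 points).
  x = 10: rhs = 7, matching y values: none (0 points).
  x = 11: rhs = 8, matching y values: 10, 13 (2 points).
  x = 12: rhs = 6, matching y values: 11, 12 (2 points).
  x = 13: rhs = 7, matching y values: none (0 points).
  x = 14: rhs = 17, matching y values: none (0 points).
  x = 15: rhs = 19, matching y values: none (0 points).
  x = 16: rhs = 19, matching y values: none (0 points).
  x = 17: rhs = 0, matching y values: 0 (1 points).
  x = 18: rhs = 14, matching y values: none (0 points).
  x = 19: rhs = 21, matching y values: none (0 points).
  x = 20: rhs = 4, matching y values: 2, 21 (2 points).
  x = 21: rhs = 15, matching y values: none (0 points).
  x = 22: rhs = 14, matching y values: none (0 points).
Total affine count: 15.
Full point count |E(F_23)| = 15 + 1 = 16.
Hasse bound: |16 − (23+1)| = |-8| = 8 ≤ 2√23 ≈ 9.5917 ✓.


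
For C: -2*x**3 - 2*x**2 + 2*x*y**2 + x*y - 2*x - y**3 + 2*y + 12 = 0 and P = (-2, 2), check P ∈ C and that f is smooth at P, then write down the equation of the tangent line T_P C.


Tangent line at P: -8*x - 28*y + 40 = 0.

Step 1: f(-2, 2) = 0, so P lies on C.
Step 2: partial derivatives
  f_x(x, y) = -6*x**2 - 4*x + 2*y**2 + y - 2, f_y(x, y) = 4*x*y + x - 3*y**2 + 2.
  f_x(P) = -8, f_y(P) = -28 (gradient nonzero, so P is smooth).
Step 3: tangent line at P: -8·(x − -2) + -28·(y − 2) = 0.
Expanding: -8*x - 28*y + 40 = 0.


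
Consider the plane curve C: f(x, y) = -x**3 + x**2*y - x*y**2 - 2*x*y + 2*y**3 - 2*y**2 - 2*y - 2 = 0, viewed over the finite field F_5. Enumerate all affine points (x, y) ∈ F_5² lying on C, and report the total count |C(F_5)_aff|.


Affine F_5-points: {(1, 2), (1, 3), (1, 4), (2, 0), (4, 4)}; count = 5.

For each of the 25 pairs (x, y) ∈ F_5², evaluate f(x, y) mod 5. Record the zeros.
  x = 0: [0↦3, 1↦1, 2↦2, 3↦3, 4↦1]  zeros at y ∈ ∅
  x = 1: [0↦2, 1↦3, 2↦0, 3↦0, 4↦0]  zeros at y ∈ {2, 3, 4}
  x = 2: [0↦0, 1↦1, 2↦1, 3↦2, 4↦1]  zeros at y ∈ {0}
  x = 3: [0↦1, 1↦4, 2↦4, 3↦3, 4↦3]  zeros at y ∈ ∅
  x = 4: [0↦4, 1↦1, 2↦3, 3↦2, 4↦0]  zeros at y ∈ {4}
Collecting zeros: affine points = {(1, 2), (1, 3), (1, 4), (2, 0), (4, 4)}.
Total count |C(F_5)_aff| = 5.


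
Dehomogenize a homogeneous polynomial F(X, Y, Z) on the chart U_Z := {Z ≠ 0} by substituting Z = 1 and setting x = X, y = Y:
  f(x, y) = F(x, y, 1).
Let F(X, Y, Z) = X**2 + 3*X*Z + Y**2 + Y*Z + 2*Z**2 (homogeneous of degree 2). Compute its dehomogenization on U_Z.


f(x, y) = x**2 + 3*x + y**2 + y + 2

On U_Z we set Z = 1. Each monomial c·X^i·Y^j·Z^k in F becomes c·x^i·y^j·1^k = c·x^i·y^j.
Substituting Z = 1: F(X, Y, 1) = x**2 + 3*x + y**2 + y + 2.
Note: deg(f) ≤ deg(F) = 2; strict inequality happens when F is divisible by Z (lost terms).


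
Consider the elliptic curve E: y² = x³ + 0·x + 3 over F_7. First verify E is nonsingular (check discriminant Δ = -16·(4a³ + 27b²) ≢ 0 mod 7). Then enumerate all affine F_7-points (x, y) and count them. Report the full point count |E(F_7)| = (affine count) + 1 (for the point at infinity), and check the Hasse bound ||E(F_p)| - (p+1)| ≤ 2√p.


Affine points = {(1, 2), (1, 5), (2, 2), (2, 5), (3, 3), (3, 4), (4, 2), (4, 5), (5, 3), (5, 4), (6, 3), (6, 4)}; affine count = 12; |E(F_7)| = 13.

Discriminant check: Δ ∝ 4a³ + 27b² = 4·0³ + 27·3² = 4·0 + 27·9 ≡ 5 (mod 7). Nonzero ⇒ E is nonsingular.
For each x ∈ F_7, compute rhs = x³ + 0·x + 3 mod 7, then count y ∈ F_7 with y² ≡ rhs.
  x = 0: rhs = 3, matching y values: none (0 points).
  x = 1: rhs = 4, matching y values: 2, 5 (2 points).
  x = 2: rhs = 4, matching y values: 2, 5 (2 points).
  x = 3: rhs = 2, matching y values: 3, 4 (2 points).
  x = 4: rhs = 4, matching y values: 2, 5 (2 points).
  x = 5: rhs = 2, matching y values: 3, 4 (2 points).
  x = 6: rhs = 2, matching y values: 3, 4 (2 points).
Total affine count: 12.
Full point count |E(F_7)| = 12 + 1 = 13.
Hasse bound: |13 − (7+1)| = |5| = 5 ≤ 2√7 ≈ 5.2915 ✓.


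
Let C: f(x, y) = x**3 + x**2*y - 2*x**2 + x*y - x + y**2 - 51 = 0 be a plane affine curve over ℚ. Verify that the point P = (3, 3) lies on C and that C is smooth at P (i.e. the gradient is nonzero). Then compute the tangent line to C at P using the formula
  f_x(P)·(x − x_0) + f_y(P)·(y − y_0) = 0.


Tangent line at P: 35*x + 18*y - 159 = 0.

Step 1: f(3, 3) = 0, so P lies on C.
Step 2: partial derivatives
  f_x(x, y) = 3*x**2 + 2*x*y - 4*x + y - 1, f_y(x, y) = x**2 + x + 2*y.
  f_x(P) = 35, f_y(P) = 18 (gradient nonzero, so P is smooth).
Step 3: tangent line at P: 35·(x − 3) + 18·(y − 3) = 0.
Expanding: 35*x + 18*y - 159 = 0.


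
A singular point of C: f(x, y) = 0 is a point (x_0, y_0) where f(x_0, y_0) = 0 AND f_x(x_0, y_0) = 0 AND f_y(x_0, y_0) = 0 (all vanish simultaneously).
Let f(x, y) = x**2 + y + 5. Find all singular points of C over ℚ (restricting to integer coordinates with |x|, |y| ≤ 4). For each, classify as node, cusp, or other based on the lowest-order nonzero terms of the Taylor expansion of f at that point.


No singular points in the scanned grid; C is smooth there.

Compute partial derivatives:
  f_x = 2*x.
  f_y = 1.
f_y = 1 is a nonzero constant, so f_y never vanishes: no point (x, y) can satisfy f = f_x = f_y = 0. In particular no (x, y) ∈ {−4, ..., 4}² is singular; the curve is smooth.


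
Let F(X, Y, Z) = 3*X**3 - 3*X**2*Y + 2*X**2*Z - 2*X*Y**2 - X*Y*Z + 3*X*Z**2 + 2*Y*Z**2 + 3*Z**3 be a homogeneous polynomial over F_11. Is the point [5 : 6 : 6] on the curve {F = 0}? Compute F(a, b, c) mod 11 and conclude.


F(5,6,6) ≡ 7 (mod 11); P is NOT on the curve.

Evaluate F(5, 6, 6) term-by-term (mod 11).
  3*X**3 ↦ 3·125·1·1 = 375
  -3*X**2*Y ↦ -3·25·6·1 = -450
  2*X**2*Z ↦ 2·25·1·6 = 300
  -2*X*Y**2 ↦ -2·5·36·1 = -360
  -X*Y*Z ↦ -1·5·6·6 = -180
  3*X*Z**2 ↦ 3·5·1·36 = 540
  2*Y*Z**2 ↦ 2·1·6·36 = 432
  3*Z**3 ↦ 3·1·1·216 = 648
Sum: F(5, 6, 6) = (375) + (-450) + (300) + (-360) + (-180) + (540) + (432) + (648) = 1305.
Reducing mod 11: 1305 ≡ 7 (mod 11).
Since F(a, b, c) ≡ 7 ≠ 0 (mod 11), P does NOT lie on the curve.


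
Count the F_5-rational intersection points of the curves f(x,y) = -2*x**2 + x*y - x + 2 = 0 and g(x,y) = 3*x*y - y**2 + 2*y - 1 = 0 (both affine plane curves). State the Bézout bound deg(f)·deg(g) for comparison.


Common zeros: {(2, 4)}; count = 1; Bézout bound = 4.

deg(f) = 2, deg(g) = 2, so Bézout bound = 4.
Scan x ∈ F_5. For each x, list the y ∈ F_5 with f(x, y) ≡ 0 and those with g(x, y) ≡ 0 (mod 5); the common zeros in that column are the intersection.
  x = 0: f ≡ 0 at y ∈ ∅; g ≡ 0 at y ∈ {1}; common: ∅.
  x = 1: f ≡ 0 at y ∈ {1}; g ≡ 0 at y ∈ {2, 3}; common: ∅.
  x = 2: f ≡ 0 at y ∈ {4}; g ≡ 0 at y ∈ {4}; common: {4}.
  x = 3: f ≡ 0 at y ∈ {3}; g ≡ 0 at y ∈ ∅; common: ∅.
  x = 4: f ≡ 0 at y ∈ {1}; g ≡ 0 at y ∈ ∅; common: ∅.
Collecting: common zeros = {(2, 4)}, so the count is 1.
Comparison with the Bézout bound: 1 ≤ 4 = deg(f)·deg(g), as expected for curves with no common component (the affine F_5-count falls short of the bound because intersections may lie at infinity, over extension fields, or carry multiplicity).


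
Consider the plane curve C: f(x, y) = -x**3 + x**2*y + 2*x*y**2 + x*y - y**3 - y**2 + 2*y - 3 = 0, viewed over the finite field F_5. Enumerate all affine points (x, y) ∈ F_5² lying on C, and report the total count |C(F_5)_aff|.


Affine F_5-points: {(0, 4), (1, 1), (1, 2), (1, 3), (2, 4), (3, 0), (3, 2), (3, 3), (4, 3)}; count = 9.

For each of the 25 pairs (x, y) ∈ F_5², evaluate f(x, y) mod 5. Record the zeros.
  x = 0: [0↦2, 1↦2, 2↦4, 3↦2, 4↦0]  zeros at y ∈ {4}
  x = 1: [0↦1, 1↦0, 2↦0, 3↦0, 4↦4]  zeros at y ∈ {1, 2, 3}
  x = 2: [0↦4, 1↦4, 2↦4, 3↦3, 4↦0]  zeros at y ∈ {4}
  x = 3: [0↦0, 1↦3, 2↦0, 3↦0, 4↦2]  zeros at y ∈ {0, 2, 3}
  x = 4: [0↦3, 1↦1, 2↦2, 3↦0, 4↦4]  zeros at y ∈ {3}
Collecting zeros: affine points = {(0, 4), (1, 1), (1, 2), (1, 3), (2, 4), (3, 0), (3, 2), (3, 3), (4, 3)}.
Total count |C(F_5)_aff| = 9.


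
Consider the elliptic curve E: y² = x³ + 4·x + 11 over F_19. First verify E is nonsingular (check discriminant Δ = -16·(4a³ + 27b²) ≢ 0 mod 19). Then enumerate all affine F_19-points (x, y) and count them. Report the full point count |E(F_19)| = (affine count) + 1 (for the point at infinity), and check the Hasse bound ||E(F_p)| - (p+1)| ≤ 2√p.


Affine points = {(0, 7), (0, 12), (1, 4), (1, 15), (5, 2), (5, 17), (6, 2), (6, 17), (8, 2), (8, 17), (9, 4), (9, 15), (10, 5), (10, 14), (12, 1), (12, 18), (15, 8), (15, 11), (18, 5), (18, 14)}; affine count = 20; |E(F_19)| = 21.

Discriminant check: Δ ∝ 4a³ + 27b² = 4·4³ + 27·11² = 4·64 + 27·121 ≡ 8 (mod 19). Nonzero ⇒ E is nonsingular.
For each x ∈ F_19, compute rhs = x³ + 4·x + 11 mod 19, then count y ∈ F_19 with y² ≡ rhs.
  x = 0: rhs = 11, matching y values: 7, 12 (2 points).
  x = 1: rhs = 16, matching y values: 4, 15 (2 points).
  x = 2: rhs = 8, matching y values: none (0 points).
  x = 3: rhs = 12, matching y values: none (0 points).
  x = 4: rhs = 15, matching y values: none (0 points).
  x = 5: rhs = 4, matching y values: 2, 17 (2 points).
  x = 6: rhs = 4, matching y values: 2, 17 (2 points).
  x = 7: rhs = 2, matching y values: none (0 points).
  x = 8: rhs = 4, matching y values: 2, 17 (2 points).
  x = 9: rhs = 16, matching y values: 4, 15 (2 points).
  x = 10: rhs = 6, matching y values: 5, 14 (2 points).
  x = 11: rhs = 18, matching y values: none (0 points).
  x = 12: rhs = 1, matching y values: 1, 18 (2 points).
  x = 13: rhs = 18, matching y values: none (0 points).
  x = 14: rhs = 18, matching y values: none (0 points).
  x = 15: rhs = 7, matching y values: 8, 11 (2 points).
  x = 16: rhs = 10, matching y values: none (0 points).
  x = 17: rhs = 14, matching y values: none (0 points).
  x = 18: rhs = 6, matching y values: 5, 14 (2 points).
Total affine count: 20.
Full point count |E(F_19)| = 20 + 1 = 21.
Hasse bound: |21 − (19+1)| = |1| = 1 ≤ 2√19 ≈ 8.7178 ✓.


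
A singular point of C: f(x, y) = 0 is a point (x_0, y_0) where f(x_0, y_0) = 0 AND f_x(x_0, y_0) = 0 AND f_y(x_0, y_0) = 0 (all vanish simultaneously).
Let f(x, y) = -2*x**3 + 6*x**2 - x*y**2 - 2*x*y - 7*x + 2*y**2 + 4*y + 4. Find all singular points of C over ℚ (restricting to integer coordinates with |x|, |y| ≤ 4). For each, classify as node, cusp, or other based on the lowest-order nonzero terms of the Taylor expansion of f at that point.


Singular points: {(1, -1)}; classification: cusp.

Compute partial derivatives:
  f_x = -6*x**2 + 12*x - y**2 - 2*y - 7.
  f_y = -2*x*y - 2*x + 4*y + 4.
Scan x_0 ∈ {−4, ..., 4}. For each x_0, f_y(x_0, y) is a polynomial in y; find its integer roots y ∈ {−4, ..., 4}, then test f_x and f at those candidates.
  x = -4: f_y(-4, y) = 12*y + 12; vanishes at y ∈ {-1}. (-4, -1): f_x = -150 ≠ 0.
  x = -3: f_y(-3, y) = 10*y + 10; vanishes at y ∈ {-1}. (-3, -1): f_x = -96 ≠ 0.
  x = -2: f_y(-2, y) = 8*y + 8; vanishes at y ∈ {-1}. (-2, -1): f_x = -54 ≠ 0.
  x = -1: f_y(-1, y) = 6*y + 6; vanishes at y ∈ {-1}. (-1, -1): f_x = -24 ≠ 0.
  x = 0: f_y(0, y) = 4*y + 4; vanishes at y ∈ {-1}. (0, -1): f_x = -6 ≠ 0.
  x = 1: f_y(1, y) = 2*y + 2; vanishes at y ∈ {-1}. (1, -1): f_x = 0, f = 0 — SINGULAR.
  x = 2: f_y(2, y) = 0; vanishes at y ∈ {-4, -3, -2, -1, 0, 1, 2, 3, 4}. (2, -4): f_x = -15 ≠ 0; (2, -3): f_x = -10 ≠ 0; (2, -2): f_x = -7 ≠ 0; (2, -1): f_x = -6 ≠ 0; (2, 0): f_x = -7 ≠ 0; (2, 1): f_x = -10 ≠ 0; (2, 2): f_x = -15 ≠ 0; (2, 3): f_x = -22 ≠ 0; (2, 4): f_x = -31 ≠ 0.
  x = 3: f_y(3, y) = -2*y - 2; vanishes at y ∈ {-1}. (3, -1): f_x = -24 ≠ 0.
  x = 4: f_y(4, y) = -4*y - 4; vanishes at y ∈ {-1}. (4, -1): f_x = -54 ≠ 0.
Only singular point on the grid: (1, -1).
Classify: substitute x = 1 + u, y = -1 + v and expand: f = -2*u**3 - u*v**2 + v**2.
No constant or linear terms (consistent with a singular point). Quadratic part: v**2. Cubic part: -2*u**3 - u*v**2.
The quadratic part v**2 is a perfect square, so there is a single (double) tangent line v = 0, i.e. y = -1. Restricting the cubic part to that line (v = 0) leaves -2*u**3 ≠ 0, so f is not divisible by v and the branch is v² ≈ 2*u**3 to lowest order — this is a cusp.
Classification: cusp.


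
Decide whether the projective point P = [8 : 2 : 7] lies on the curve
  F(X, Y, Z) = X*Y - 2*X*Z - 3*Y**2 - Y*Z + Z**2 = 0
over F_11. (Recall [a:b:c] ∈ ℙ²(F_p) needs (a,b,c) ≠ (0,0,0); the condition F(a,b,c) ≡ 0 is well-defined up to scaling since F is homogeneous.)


F(8,2,7) ≡ 4 (mod 11); P is NOT on the curve.

Evaluate F(8, 2, 7) term-by-term (mod 11).
  X*Y ↦ 1·8·2·1 = 16
  -2*X*Z ↦ -2·8·1·7 = -112
  -3*Y**2 ↦ -3·1·4·1 = -12
  -Y*Z ↦ -1·1·2·7 = -14
  Z**2 ↦ 1·1·1·49 = 49
Sum: F(8, 2, 7) = (16) + (-112) + (-12) + (-14) + (49) = -73.
Reducing mod 11: -73 ≡ 4 (mod 11).
Since F(a, b, c) ≡ 4 ≠ 0 (mod 11), P does NOT lie on the curve.


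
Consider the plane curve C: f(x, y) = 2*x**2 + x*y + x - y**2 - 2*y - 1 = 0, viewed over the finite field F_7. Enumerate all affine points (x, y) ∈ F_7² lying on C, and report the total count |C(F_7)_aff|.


Affine F_7-points: {(0, 6), (1, 1), (1, 5), (2, 3), (2, 4), (3, 3), (3, 5), (4, 0), (4, 2), (5, 1), (5, 2), (6, 0), (6, 4)}; count = 13.

For each of the 49 pairs (x, y) ∈ F_7², evaluate f(x, y) mod 7. Record the zeros.
  x = 0: [0↦6, 1↦3, 2↦5, 3↦5, 4↦3, 5↦6, 6↦0]  zeros at y ∈ {6}
  x = 1: [0↦2, 1↦0, 2↦3, 3↦4, 4↦3, 5↦0, 6↦2]  zeros at y ∈ {1, 5}
  x = 2: [0↦2, 1↦1, 2↦5, 3↦0, 4↦0, 5↦5, 6↦1]  zeros at y ∈ {3, 4}
  x = 3: [0↦6, 1↦6, 2↦4, 3↦0, 4↦1, 5↦0, 6↦4]  zeros at y ∈ {3, 5}
  x = 4: [0↦0, 1↦1, 2↦0, 3↦4, 4↦6, 5↦6, 6↦4]  zeros at y ∈ {0, 2}
  x = 5: [0↦5, 1↦0, 2↦0, 3↦5, 4↦1, 5↦2, 6↦1]  zeros at y ∈ {1, 2}
  x = 6: [0↦0, 1↦3, 2↦4, 3↦3, 4↦0, 5↦2, 6↦2]  zeros at y ∈ {0, 4}
Collecting zeros: affine points = {(0, 6), (1, 1), (1, 5), (2, 3), (2, 4), (3, 3), (3, 5), (4, 0), (4, 2), (5, 1), (5, 2), (6, 0), (6, 4)}.
Total count |C(F_7)_aff| = 13.


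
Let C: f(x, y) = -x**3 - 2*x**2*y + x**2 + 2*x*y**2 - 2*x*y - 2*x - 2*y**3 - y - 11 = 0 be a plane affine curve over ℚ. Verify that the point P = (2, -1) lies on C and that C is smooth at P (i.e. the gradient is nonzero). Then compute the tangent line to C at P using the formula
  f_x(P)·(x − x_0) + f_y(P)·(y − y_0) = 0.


Tangent line at P: 2*x - 27*y - 31 = 0.

Step 1: f(2, -1) = 0, so P lies on C.
Step 2: partial derivatives
  f_x(x, y) = -3*x**2 - 4*x*y + 2*x + 2*y**2 - 2*y - 2, f_y(x, y) = -2*x**2 + 4*x*y - 2*x - 6*y**2 - 1.
  f_x(P) = 2, f_y(P) = -27 (gradient nonzero, so P is smooth).
Step 3: tangent line at P: 2·(x − 2) + -27·(y − -1) = 0.
Expanding: 2*x - 27*y - 31 = 0.


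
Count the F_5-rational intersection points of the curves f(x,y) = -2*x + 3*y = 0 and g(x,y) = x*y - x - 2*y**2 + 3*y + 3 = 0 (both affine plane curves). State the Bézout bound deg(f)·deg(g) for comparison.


Common zeros: ∅; count = 0; Bézout bound = 2.

deg(f) = 1, deg(g) = 2, so Bézout bound = 2.
Scan x ∈ F_5. For each x, list the y ∈ F_5 with f(x, y) ≡ 0 and those with g(x, y) ≡ 0 (mod 5); the common zeros in that column are the intersection.
  x = 0: f ≡ 0 at y ∈ {0}; g ≡ 0 at y ∈ ∅; common: ∅.
  x = 1: f ≡ 0 at y ∈ {4}; g ≡ 0 at y ∈ ∅; common: ∅.
  x = 2: f ≡ 0 at y ∈ {3}; g ≡ 0 at y ∈ ∅; common: ∅.
  x = 3: f ≡ 0 at y ∈ {2}; g ≡ 0 at y ∈ {0, 3}; common: ∅.
  x = 4: f ≡ 0 at y ∈ {1}; g ≡ 0 at y ∈ {2, 4}; common: ∅.
Collecting: common zeros = ∅, so the count is 0.
Comparison with the Bézout bound: 0 ≤ 2 = deg(f)·deg(g), as expected for curves with no common component (the affine F_5-count falls short of the bound because intersections may lie at infinity, over extension fields, or carry multiplicity).


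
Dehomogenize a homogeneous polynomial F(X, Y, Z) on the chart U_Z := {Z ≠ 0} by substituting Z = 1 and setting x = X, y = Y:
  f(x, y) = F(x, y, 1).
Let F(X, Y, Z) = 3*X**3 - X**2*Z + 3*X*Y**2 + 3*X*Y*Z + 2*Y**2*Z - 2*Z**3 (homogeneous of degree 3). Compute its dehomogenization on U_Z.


f(x, y) = 3*x**3 - x**2 + 3*x*y**2 + 3*x*y + 2*y**2 - 2

On U_Z we set Z = 1. Each monomial c·X^i·Y^j·Z^k in F becomes c·x^i·y^j·1^k = c·x^i·y^j.
Substituting Z = 1: F(X, Y, 1) = 3*x**3 - x**2 + 3*x*y**2 + 3*x*y + 2*y**2 - 2.
Note: deg(f) ≤ deg(F) = 3; strict inequality happens when F is divisible by Z (lost terms).


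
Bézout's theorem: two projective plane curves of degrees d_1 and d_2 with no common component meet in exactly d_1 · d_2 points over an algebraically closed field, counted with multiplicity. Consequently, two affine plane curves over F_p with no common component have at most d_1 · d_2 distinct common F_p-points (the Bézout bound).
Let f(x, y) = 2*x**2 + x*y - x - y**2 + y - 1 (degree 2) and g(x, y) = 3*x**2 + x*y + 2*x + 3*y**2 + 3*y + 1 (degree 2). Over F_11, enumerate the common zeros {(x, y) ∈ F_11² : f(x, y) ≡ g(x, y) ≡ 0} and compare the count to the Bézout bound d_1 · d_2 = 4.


Common zeros: {(5, 6)}; count = 1; Bézout bound = 4.

deg(f) = 2, deg(g) = 2, so Bézout bound = 4.
Scan x ∈ F_11. For each x, list the y ∈ F_11 with f(x, y) ≡ 0 and those with g(x, y) ≡ 0 (mod 11); the common zeros in that column are the intersection.
  x = 0: f ≡ 0 at y ∈ ∅; g ≡ 0 at y ∈ ∅; common: ∅.
  x = 1: f ≡ 0 at y ∈ {0, 2}; g ≡ 0 at y ∈ ∅; common: ∅.
  x = 2: f ≡ 0 at y ∈ ∅; g ≡ 0 at y ∈ ∅; common: ∅.
  x = 3: f ≡ 0 at y ∈ ∅; g ≡ 0 at y ∈ ∅; common: ∅.
  x = 4: f ≡ 0 at y ∈ {2, 3}; g ≡ 0 at y ∈ {7, 9}; common: ∅.
  x = 5: f ≡ 0 at y ∈ {0, 6}; g ≡ 0 at y ∈ {6}; common: {6}.
  x = 6: f ≡ 0 at y ∈ {3, 4}; g ≡ 0 at y ∈ {0, 8}; common: ∅.
  x = 7: f ≡ 0 at y ∈ ∅; g ≡ 0 at y ∈ {6, 9}; common: ∅.
  x = 8: f ≡ 0 at y ∈ ∅; g ≡ 0 at y ∈ {0}; common: ∅.
  x = 9: f ≡ 0 at y ∈ {4, 6}; g ≡ 0 at y ∈ {8, 10}; common: ∅.
  x = 10: f ≡ 0 at y ∈ ∅; g ≡ 0 at y ∈ ∅; common: ∅.
Collecting: common zeros = {(5, 6)}, so the count is 1.
Comparison with the Bézout bound: 1 ≤ 4 = deg(f)·deg(g), as expected for curves with no common component (the affine F_11-count falls short of the bound because intersections may lie at infinity, over extension fields, or carry multiplicity).


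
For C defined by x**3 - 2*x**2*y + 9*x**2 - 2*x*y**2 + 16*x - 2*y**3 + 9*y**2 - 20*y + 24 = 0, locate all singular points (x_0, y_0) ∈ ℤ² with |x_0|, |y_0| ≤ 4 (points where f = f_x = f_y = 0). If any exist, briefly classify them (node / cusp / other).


Singular points: {(-2, 2)}; classification: node.

Compute partial derivatives:
  f_x = 3*x**2 - 4*x*y + 18*x - 2*y**2 + 16.
  f_y = -2*x**2 - 4*x*y - 6*y**2 + 18*y - 20.
Scan x_0 ∈ {−4, ..., 4}. For each x_0, f_y(x_0, y) is a polynomial in y; find its integer roots y ∈ {−4, ..., 4}, then test f_x and f at those candidates.
  x = -4: f_y(-4, y) = -6*y**2 + 34*y - 52; no integer root y with |y| ≤ 4.
  x = -3: f_y(-3, y) = -6*y**2 + 30*y - 38; no integer root y with |y| ≤ 4.
  x = -2: f_y(-2, y) = -6*y**2 + 26*y - 28; vanishes at y ∈ {2}. (-2, 2): f_x = 0, f = 0 — SINGULAR.
  x = -1: f_y(-1, y) = -6*y**2 + 22*y - 22; no integer root y with |y| ≤ 4.
  x = 0: f_y(0, y) = -6*y**2 + 18*y - 20; no integer root y with |y| ≤ 4.
  x = 1: f_y(1, y) = -6*y**2 + 14*y - 22; no integer root y with |y| ≤ 4.
  x = 2: f_y(2, y) = -6*y**2 + 10*y - 28; no integer root y with |y| ≤ 4.
  x = 3: f_y(3, y) = -6*y**2 + 6*y - 38; no integer root y with |y| ≤ 4.
  x = 4: f_y(4, y) = -6*y**2 + 2*y - 52; no integer root y with |y| ≤ 4.
Only singular point on the grid: (-2, 2).
Classify: substitute x = -2 + u, y = 2 + v and expand: f = u**3 - 2*u**2*v - u**2 - 2*u*v**2 - 2*v**3 + v**2.
No constant or linear terms (consistent with a singular point). Quadratic part: -u**2 + v**2. Cubic part: u**3 - 2*u**2*v - 2*u*v**2 - 2*v**3.
The quadratic part v**2 - u**2 = (v − u)(v + u) splits into two distinct linear factors, so there are two distinct tangent lines y − 2 = ±(x − -2) — this is a node (ordinary double point).
Classification: node.


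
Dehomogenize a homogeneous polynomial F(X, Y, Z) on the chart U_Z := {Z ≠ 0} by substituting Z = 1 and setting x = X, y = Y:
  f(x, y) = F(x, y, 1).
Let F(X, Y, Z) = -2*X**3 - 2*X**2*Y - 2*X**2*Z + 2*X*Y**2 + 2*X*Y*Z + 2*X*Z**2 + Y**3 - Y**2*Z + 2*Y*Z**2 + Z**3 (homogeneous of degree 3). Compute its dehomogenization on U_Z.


f(x, y) = -2*x**3 - 2*x**2*y - 2*x**2 + 2*x*y**2 + 2*x*y + 2*x + y**3 - y**2 + 2*y + 1

On U_Z we set Z = 1. Each monomial c·X^i·Y^j·Z^k in F becomes c·x^i·y^j·1^k = c·x^i·y^j.
Substituting Z = 1: F(X, Y, 1) = -2*x**3 - 2*x**2*y - 2*x**2 + 2*x*y**2 + 2*x*y + 2*x + y**3 - y**2 + 2*y + 1.
Note: deg(f) ≤ deg(F) = 3; strict inequality happens when F is divisible by Z (lost terms).


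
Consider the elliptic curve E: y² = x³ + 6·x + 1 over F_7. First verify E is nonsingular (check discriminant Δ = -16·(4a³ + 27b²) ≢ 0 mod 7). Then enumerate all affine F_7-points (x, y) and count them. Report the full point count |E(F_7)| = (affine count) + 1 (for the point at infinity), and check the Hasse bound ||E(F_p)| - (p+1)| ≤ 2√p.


Affine points = {(0, 1), (0, 6), (1, 1), (1, 6), (2, 0), (3, 2), (3, 5), (5, 3), (5, 4), (6, 1), (6, 6)}; affine count = 11; |E(F_7)| = 12.

Discriminant check: Δ ∝ 4a³ + 27b² = 4·6³ + 27·1² = 4·216 + 27·1 ≡ 2 (mod 7). Nonzero ⇒ E is nonsingular.
For each x ∈ F_7, compute rhs = x³ + 6·x + 1 mod 7, then count y ∈ F_7 with y² ≡ rhs.
  x = 0: rhs = 1, matching y values: 1, 6 (2 points).
  x = 1: rhs = 1, matching y values: 1, 6 (2 points).
  x = 2: rhs = 0, matching y values: 0 (1 points).
  x = 3: rhs = 4, matching y values: 2, 5 (2 points).
  x = 4: rhs = 5, matching y values: none (0 points).
  x = 5: rhs = 2, matching y values: 3, 4 (2 points).
  x = 6: rhs = 1, matching y values: 1, 6 (2 points).
Total affine count: 11.
Full point count |E(F_7)| = 11 + 1 = 12.
Hasse bound: |12 − (7+1)| = |4| = 4 ≤ 2√7 ≈ 5.2915 ✓.


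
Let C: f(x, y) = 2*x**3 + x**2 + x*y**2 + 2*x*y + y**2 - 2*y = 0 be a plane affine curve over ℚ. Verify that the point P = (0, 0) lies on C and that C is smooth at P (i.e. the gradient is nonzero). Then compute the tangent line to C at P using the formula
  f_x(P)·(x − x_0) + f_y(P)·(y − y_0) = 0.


Tangent line at P: -2*y = 0.

Step 1: f(0, 0) = 0, so P lies on C.
Step 2: partial derivatives
  f_x(x, y) = 6*x**2 + 2*x + y**2 + 2*y, f_y(x, y) = 2*x*y + 2*x + 2*y - 2.
  f_x(P) = 0, f_y(P) = -2 (gradient nonzero, so P is smooth).
Step 3: tangent line at P: 0·(x − 0) + -2·(y − 0) = 0.
Expanding: -2*y = 0.


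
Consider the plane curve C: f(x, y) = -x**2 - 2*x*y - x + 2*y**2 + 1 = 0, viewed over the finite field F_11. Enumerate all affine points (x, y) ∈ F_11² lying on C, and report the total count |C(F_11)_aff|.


Affine F_11-points: {(0, 4), (0, 7), (1, 3), (1, 9), (2, 4), (2, 9), (3, 0), (3, 3), (7, 0), (7, 7)}; count = 10.

For each of the 121 pairs (x, y) ∈ F_11², evaluate f(x, y) mod 11. Record the zeros.
  x = 0: [0↦1, 1↦3, 2↦9, 3↦8, 4↦0, 5↦7, 6↦7, 7↦0, 8↦8, 9↦9, 10↦3]  zeros at y ∈ {4, 7}
  x = 1: [0↦10, 1↦10, 2↦3, 3↦0, 4↦1, 5↦6, 6↦4, 7↦6, 8↦1, 9↦0, 10↦3]  zeros at y ∈ {3, 9}
  x = 2: [0↦6, 1↦4, 2↦6, 3↦1, 4↦0, 5↦3, 6↦10, 7↦10, 8↦3, 9↦0, 10↦1]  zeros at y ∈ {4, 9}
  x = 3: [0↦0, 1↦7, 2↦7, 3↦0, 4↦8, 5↦9, 6↦3, 7↦1, 8↦3, 9↦9, 10↦8]  zeros at y ∈ {0, 3}
  x = 4: [0↦3, 1↦8, 2↦6, 3↦8, 4↦3, 5↦2, 6↦5, 7↦1, 8↦1, 9↦5, 10↦2]  zeros at y ∈ ∅
  x = 5: [0↦4, 1↦7, 2↦3, 3↦3, 4↦7, 5↦4, 6↦5, 7↦10, 8↦8, 9↦10, 10↦5]  zeros at y ∈ ∅
  x = 6: [0↦3, 1↦4, 2↦9, 3↦7, 4↦9, 5↦4, 6↦3, 7↦6, 8↦2, 9↦2, 10↦6]  zeros at y ∈ ∅
  x = 7: [0↦0, 1↦10, 2↦2, 3↦9, 4↦9, 5↦2, 6↦10, 7↦0, 8↦5, 9↦3, 10↦5]  zeros at y ∈ {0, 7}
  x = 8: [0↦6, 1↦3, 2↦4, 3↦9, 4↦7, 5↦9, 6↦4, 7↦3, 8↦6, 9↦2, 10↦2]  zeros at y ∈ ∅
  x = 9: [0↦10, 1↦5, 2↦4, 3↦7, 4↦3, 5↦3, 6↦7, 7↦4, 8↦5, 9↦10, 10↦8]  zeros at y ∈ ∅
  x = 10: [0↦1, 1↦5, 2↦2, 3↦3, 4↦8, 5↦6, 6↦8, 7↦3, 8↦2, 9↦5, 10↦1]  zeros at y ∈ ∅
Collecting zeros: affine points = {(0, 4), (0, 7), (1, 3), (1, 9), (2, 4), (2, 9), (3, 0), (3, 3), (7, 0), (7, 7)}.
Total count |C(F_11)_aff| = 10.


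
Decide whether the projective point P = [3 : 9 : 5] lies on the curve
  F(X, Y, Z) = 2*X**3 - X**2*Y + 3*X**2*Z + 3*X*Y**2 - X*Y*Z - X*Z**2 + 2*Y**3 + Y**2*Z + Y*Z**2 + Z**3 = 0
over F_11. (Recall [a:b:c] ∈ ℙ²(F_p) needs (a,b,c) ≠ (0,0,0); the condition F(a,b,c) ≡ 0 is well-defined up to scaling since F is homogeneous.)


F(3,9,5) ≡ 2 (mod 11); P is NOT on the curve.

Evaluate F(3, 9, 5) term-by-term (mod 11).
  2*X**3 ↦ 2·27·1·1 = 54
  -X**2*Y ↦ -1·9·9·1 = -81
  3*X**2*Z ↦ 3·9·1·5 = 135
  3*X*Y**2 ↦ 3·3·81·1 = 729
  -X*Y*Z ↦ -1·3·9·5 = -135
  -X*Z**2 ↦ -1·3·1·25 = -75
  2*Y**3 ↦ 2·1·729·1 = 1458
  Y**2*Z ↦ 1·1·81·5 = 405
  Y*Z**2 ↦ 1·1·9·25 = 225
  Z**3 ↦ 1·1·1·125 = 125
Sum: F(3, 9, 5) = (54) + (-81) + (135) + (729) + (-135) + (-75) + (1458) + (405) + (225) + (125) = 2840.
Reducing mod 11: 2840 ≡ 2 (mod 11).
Since F(a, b, c) ≡ 2 ≠ 0 (mod 11), P does NOT lie on the curve.


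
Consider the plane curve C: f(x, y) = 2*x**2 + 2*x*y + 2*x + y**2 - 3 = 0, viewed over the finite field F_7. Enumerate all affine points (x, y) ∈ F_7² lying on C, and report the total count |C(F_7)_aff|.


Affine F_7-points: {(1, 6), (2, 1), (2, 2), (3, 0), (3, 1), (4, 3), (6, 3), (6, 6)}; count = 8.

For each of the 49 pairs (x, y) ∈ F_7², evaluate f(x, y) mod 7. Record the zeros.
  x = 0: [0↦4, 1↦5, 2↦1, 3↦6, 4↦6, 5↦1, 6↦5]  zeros at y ∈ ∅
  x = 1: [0↦1, 1↦4, 2↦2, 3↦2, 4↦4, 5↦1, 6↦0]  zeros at y ∈ {6}
  x = 2: [0↦2, 1↦0, 2↦0, 3↦2, 4↦6, 5↦5, 6↦6]  zeros at y ∈ {1, 2}
  x = 3: [0↦0, 1↦0, 2↦2, 3↦6, 4↦5, 5↦6, 6↦2]  zeros at y ∈ {0, 1}
  x = 4: [0↦2, 1↦4, 2↦1, 3↦0, 4↦1, 5↦4, 6↦2]  zeros at y ∈ {3}
  x = 5: [0↦1, 1↦5, 2↦4, 3↦5, 4↦1, 5↦6, 6↦6]  zeros at y ∈ ∅
  x = 6: [0↦4, 1↦3, 2↦4, 3↦0, 4↦5, 5↦5, 6↦0]  zeros at y ∈ {3, 6}
Collecting zeros: affine points = {(1, 6), (2, 1), (2, 2), (3, 0), (3, 1), (4, 3), (6, 3), (6, 6)}.
Total count |C(F_7)_aff| = 8.


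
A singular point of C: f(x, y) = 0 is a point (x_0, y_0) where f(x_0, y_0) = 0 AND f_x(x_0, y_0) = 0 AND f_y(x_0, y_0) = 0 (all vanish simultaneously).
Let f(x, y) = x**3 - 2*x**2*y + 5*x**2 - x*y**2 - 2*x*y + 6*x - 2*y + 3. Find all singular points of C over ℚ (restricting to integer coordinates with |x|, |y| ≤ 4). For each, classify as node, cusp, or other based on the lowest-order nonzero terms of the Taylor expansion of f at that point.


Singular points: {(-1, 1)}; classification: cusp.

Compute partial derivatives:
  f_x = 3*x**2 - 4*x*y + 10*x - y**2 - 2*y + 6.
  f_y = -2*x**2 - 2*x*y - 2*x - 2.
Scan x_0 ∈ {−4, ..., 4}. For each x_0, f_y(x_0, y) is a polynomial in y; find its integer roots y ∈ {−4, ..., 4}, then test f_x and f at those candidates.
  x = -4: f_y(-4, y) = 8*y - 26; no integer root y with |y| ≤ 4.
  x = -3: f_y(-3, y) = 6*y - 14; no integer root y with |y| ≤ 4.
  x = -2: f_y(-2, y) = 4*y - 6; no integer root y with |y| ≤ 4.
  x = -1: f_y(-1, y) = 2*y - 2; vanishes at y ∈ {1}. (-1, 1): f_x = 0, f = 0 — SINGULAR.
  x = 0: f_y(0, y) = -2; no integer root y with |y| ≤ 4.
  x = 1: f_y(1, y) = -2*y - 6; vanishes at y ∈ {-3}. (1, -3): f_x = 28 ≠ 0.
  x = 2: f_y(2, y) = -4*y - 14; no integer root y with |y| ≤ 4.
  x = 3: f_y(3, y) = -6*y - 26; no integer root y with |y| ≤ 4.
  x = 4: f_y(4, y) = -8*y - 42; no integer root y with |y| ≤ 4.
Only singular point on the grid: (-1, 1).
Classify: substitute x = -1 + u, y = 1 + v and expand: f = u**3 - 2*u**2*v - u*v**2 + v**2.
No constant or linear terms (consistent with a singular point). Quadratic part: v**2. Cubic part: u**3 - 2*u**2*v - u*v**2.
The quadratic part v**2 is a perfect square, so there is a single (double) tangent line v = 0, i.e. y = 1. Restricting the cubic part to that line (v = 0) leaves u**3 ≠ 0, so f is not divisible by v and the branch is v² ≈ -u**3 to lowest order — this is a cusp.
Classification: cusp.


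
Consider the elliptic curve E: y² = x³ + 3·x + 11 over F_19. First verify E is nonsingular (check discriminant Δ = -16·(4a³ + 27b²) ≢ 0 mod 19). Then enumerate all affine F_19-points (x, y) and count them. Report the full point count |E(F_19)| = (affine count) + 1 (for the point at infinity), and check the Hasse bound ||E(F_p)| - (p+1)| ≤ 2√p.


Affine points = {(0, 7), (0, 12), (2, 5), (2, 14), (3, 3), (3, 16), (4, 7), (4, 12), (6, 6), (6, 13), (9, 8), (9, 11), (11, 8), (11, 11), (13, 9), (13, 10), (14, 2), (14, 17), (15, 7), (15, 12), (17, 4), (17, 15), (18, 8), (18, 11)}; affine count = 24; |E(F_19)| = 25.

Discriminant check: Δ ∝ 4a³ + 27b² = 4·3³ + 27·11² = 4·27 + 27·121 ≡ 12 (mod 19). Nonzero ⇒ E is nonsingular.
For each x ∈ F_19, compute rhs = x³ + 3·x + 11 mod 19, then count y ∈ F_19 with y² ≡ rhs.
  x = 0: rhs = 11, matching y values: 7, 12 (2 points).
  x = 1: rhs = 15, matching y values: none (0 points).
  x = 2: rhs = 6, matching y values: 5, 14 (2 points).
  x = 3: rhs = 9, matching y values: 3, 16 (2 points).
  x = 4: rhs = 11, matching y values: 7, 12 (2 points).
  x = 5: rhs = 18, matching y values: none (0 points).
  x = 6: rhs = 17, matching y values: 6, 13 (2 points).
  x = 7: rhs = 14, matching y values: none (0 points).
  x = 8: rhs = 15, matching y values: none (0 points).
  x = 9: rhs = 7, matching y values: 8, 11 (2 points).
  x = 10: rhs = 15, matching y values: none (0 points).
  x = 11: rhs = 7, matching y values: 8, 11 (2 points).
  x = 12: rhs = 8, matching y values: none (0 points).
  x = 13: rhs = 5, matching y values: 9, 10 (2 points).
  x = 14: rhs = 4, matching y values: 2, 17 (2 points).
  x = 15: rhs = 11, matching y values: 7, 12 (2 points).
  x = 16: rhs = 13, matching y values: none (0 points).
  x = 17: rhs = 16, matching y values: 4, 15 (2 points).
  x = 18: rhs = 7, matching y values: 8, 11 (2 points).
Total affine count: 24.
Full point count |E(F_19)| = 24 + 1 = 25.
Hasse bound: |25 − (19+1)| = |5| = 5 ≤ 2√19 ≈ 8.7178 ✓.


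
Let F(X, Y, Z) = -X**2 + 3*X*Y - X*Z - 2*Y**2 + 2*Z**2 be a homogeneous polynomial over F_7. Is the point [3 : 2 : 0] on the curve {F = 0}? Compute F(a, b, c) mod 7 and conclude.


F(3,2,0) ≡ 1 (mod 7); P is NOT on the curve.

Evaluate F(3, 2, 0) term-by-term (mod 7).
  -X**2 ↦ -1·9·1·1 = -9
  3*X*Y ↦ 3·3·2·1 = 18
  -X*Z ↦ -1·3·1·0 = 0
  -2*Y**2 ↦ -2·1·4·1 = -8
  2*Z**2 ↦ 2·1·1·0 = 0
Sum: F(3, 2, 0) = (-9) + (18) + (0) + (-8) + (0) = 1.
Reducing mod 7: 1 ≡ 1 (mod 7).
Since F(a, b, c) ≡ 1 ≠ 0 (mod 7), P does NOT lie on the curve.


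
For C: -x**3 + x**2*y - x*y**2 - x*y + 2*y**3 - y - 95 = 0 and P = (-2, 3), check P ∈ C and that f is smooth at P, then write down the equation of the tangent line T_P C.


Tangent line at P: -36*x + 71*y - 285 = 0.

Step 1: f(-2, 3) = 0, so P lies on C.
Step 2: partial derivatives
  f_x(x, y) = -3*x**2 + 2*x*y - y**2 - y, f_y(x, y) = x**2 - 2*x*y - x + 6*y**2 - 1.
  f_x(P) = -36, f_y(P) = 71 (gradient nonzero, so P is smooth).
Step 3: tangent line at P: -36·(x − -2) + 71·(y − 3) = 0.
Expanding: -36*x + 71*y - 285 = 0.


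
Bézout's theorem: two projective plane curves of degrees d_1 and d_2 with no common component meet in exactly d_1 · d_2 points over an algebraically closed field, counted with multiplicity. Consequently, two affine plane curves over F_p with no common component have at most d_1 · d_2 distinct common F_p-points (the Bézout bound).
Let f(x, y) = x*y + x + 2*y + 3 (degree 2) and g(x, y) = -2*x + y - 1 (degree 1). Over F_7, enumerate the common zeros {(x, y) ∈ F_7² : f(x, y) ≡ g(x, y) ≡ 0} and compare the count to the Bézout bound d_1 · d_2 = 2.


Common zeros: ∅; count = 0; Bézout bound = 2.

deg(f) = 2, deg(g) = 1, so Bézout bound = 2.
Scan x ∈ F_7. For each x, list the y ∈ F_7 with f(x, y) ≡ 0 and those with g(x, y) ≡ 0 (mod 7); the common zeros in that column are the intersection.
  x = 0: f ≡ 0 at y ∈ {2}; g ≡ 0 at y ∈ {1}; common: ∅.
  x = 1: f ≡ 0 at y ∈ {1}; g ≡ 0 at y ∈ {3}; common: ∅.
  x = 2: f ≡ 0 at y ∈ {4}; g ≡ 0 at y ∈ {5}; common: ∅.
  x = 3: f ≡ 0 at y ∈ {3}; g ≡ 0 at y ∈ {0}; common: ∅.
  x = 4: f ≡ 0 at y ∈ {0}; g ≡ 0 at y ∈ {2}; common: ∅.
  x = 5: f ≡ 0 at y ∈ ∅; g ≡ 0 at y ∈ {4}; common: ∅.
  x = 6: f ≡ 0 at y ∈ {5}; g ≡ 0 at y ∈ {6}; common: ∅.
Collecting: common zeros = ∅, so the count is 0.
Comparison with the Bézout bound: 0 ≤ 2 = deg(f)·deg(g), as expected for curves with no common component (the affine F_7-count falls short of the bound because intersections may lie at infinity, over extension fields, or carry multiplicity).


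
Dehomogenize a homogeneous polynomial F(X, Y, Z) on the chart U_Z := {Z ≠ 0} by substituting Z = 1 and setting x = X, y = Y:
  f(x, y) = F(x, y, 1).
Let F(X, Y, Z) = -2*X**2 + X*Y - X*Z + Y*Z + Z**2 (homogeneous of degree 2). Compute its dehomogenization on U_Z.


f(x, y) = -2*x**2 + x*y - x + y + 1

On U_Z we set Z = 1. Each monomial c·X^i·Y^j·Z^k in F becomes c·x^i·y^j·1^k = c·x^i·y^j.
Substituting Z = 1: F(X, Y, 1) = -2*x**2 + x*y - x + y + 1.
Note: deg(f) ≤ deg(F) = 2; strict inequality happens when F is divisible by Z (lost terms).
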